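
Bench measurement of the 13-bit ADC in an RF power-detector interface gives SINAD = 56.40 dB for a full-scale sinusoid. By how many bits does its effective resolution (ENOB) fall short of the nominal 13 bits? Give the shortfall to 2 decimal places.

3.92 bits

ENOB = (SINAD − 1.76)/6.02 = (56.40 − 1.76)/6.02 = 9.0764 bits.
Shortfall = 13 − 9.0764 = 3.9236 bits.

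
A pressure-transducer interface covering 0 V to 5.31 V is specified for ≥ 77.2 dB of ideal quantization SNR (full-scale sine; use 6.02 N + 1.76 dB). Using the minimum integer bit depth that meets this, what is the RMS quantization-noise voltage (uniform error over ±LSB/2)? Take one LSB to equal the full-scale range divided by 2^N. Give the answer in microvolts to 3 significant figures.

Full-scale range = 5.31 V.
Solving 6.02 N ≥ 77.2 − 1.76: N ≥ 12.532. Round up → N = 13.
Step size = 5.31/8192 V = 0.64819 mV.
V_rms = LSB/√12 = 187 µV.

187 µV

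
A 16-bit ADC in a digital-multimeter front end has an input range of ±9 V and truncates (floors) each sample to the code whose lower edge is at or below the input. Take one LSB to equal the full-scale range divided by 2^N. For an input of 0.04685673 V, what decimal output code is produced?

Span: 9 V − (-9 V) = 18 V. LSB = 18 V / 2^16 ≈ 274.7 µV.
code = ⌊(V_in − V_min)/LSB⌋ = ⌊(V_in − V_min) × 2^16 / range⌋
     = ⌊(0.04685673 − (-9)) × 65536 / 18⌋ = ⌊9.04685673 × 65536/18⌋
     = ⌊32938.600⌋ = 32938.

32938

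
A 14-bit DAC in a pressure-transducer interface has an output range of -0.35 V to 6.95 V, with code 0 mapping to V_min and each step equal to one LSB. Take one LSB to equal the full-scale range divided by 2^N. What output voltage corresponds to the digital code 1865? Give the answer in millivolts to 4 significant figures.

The full-scale span is 6.95 − (-0.35) = 7.3 V. LSB = 7.3 V / 2^14.
V_out = -0.35 + 1865 × (7.3/16384) V
      = -0.35 V + 0.830963 V = 0.480963 V.

481.0 mV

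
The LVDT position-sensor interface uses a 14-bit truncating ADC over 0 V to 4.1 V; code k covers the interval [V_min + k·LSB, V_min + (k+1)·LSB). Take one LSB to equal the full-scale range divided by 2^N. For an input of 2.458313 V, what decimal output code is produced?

V_FS = 4.1 V. LSB = 4.1 V / 2^14 ≈ 250.2 µV.
V_in − V_min = 2.458313 − (0) = 2.458313 V.
Divide by LSB: 2.458313 × 16384/4.1 = 9823.6586.
Truncating gives code 9823.

9823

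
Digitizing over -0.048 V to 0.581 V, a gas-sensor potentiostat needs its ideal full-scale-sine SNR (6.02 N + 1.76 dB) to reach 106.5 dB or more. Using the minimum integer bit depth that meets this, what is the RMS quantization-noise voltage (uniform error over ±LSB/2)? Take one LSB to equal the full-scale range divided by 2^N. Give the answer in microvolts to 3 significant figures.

0.693 µV

Span: 0.581 V − (-0.048 V) = 0.629 V.
N ≥ (106.5 − 1.76)/6.02 = 17.399 → N_min = 18.
Step size = 0.629/262144 V = 2.3994 µV.
V_rms = LSB/√12 = 0.693 µV.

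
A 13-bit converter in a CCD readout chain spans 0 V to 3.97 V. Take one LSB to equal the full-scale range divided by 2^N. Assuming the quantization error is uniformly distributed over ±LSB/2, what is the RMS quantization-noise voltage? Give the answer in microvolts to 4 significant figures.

Range is 3.97 V.
LSB = 3.97 V / 2^13 = 484.619 µV.
For a uniform distribution on [−LSB/2, +LSB/2], V_rms = LSB/√12 = 484.619 µV/3.4641 = 139.9 µV.

139.9 µV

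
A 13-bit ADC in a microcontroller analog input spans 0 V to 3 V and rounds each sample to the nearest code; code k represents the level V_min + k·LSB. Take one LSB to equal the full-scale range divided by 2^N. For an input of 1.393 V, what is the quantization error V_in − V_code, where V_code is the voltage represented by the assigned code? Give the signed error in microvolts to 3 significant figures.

Range is 3 V. LSB = 3 V / 2^13 ≈ 366.2 µV.
(V_in − V_min)/LSB = (1.393 − (0)) × 8192/3 = 3803.8187 → nearest code k = 3804.
V_code = V_min + k × range/2^13 = 0 + 3804 × 3/8192 = 1.393066406 V.
V_in − V_code = 1.393 − (1.393066406) = −66.4 µV.

−66.4 µV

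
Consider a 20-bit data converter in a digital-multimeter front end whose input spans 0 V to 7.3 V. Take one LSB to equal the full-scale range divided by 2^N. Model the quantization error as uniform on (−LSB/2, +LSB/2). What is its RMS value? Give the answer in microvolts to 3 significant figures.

Full-scale range = 7.3 V.
Step size = 7.3/1048576 V = 6.9618 µV.
RMS of a uniform error over width LSB is LSB/√12 = 2.01 µV.

2.01 µV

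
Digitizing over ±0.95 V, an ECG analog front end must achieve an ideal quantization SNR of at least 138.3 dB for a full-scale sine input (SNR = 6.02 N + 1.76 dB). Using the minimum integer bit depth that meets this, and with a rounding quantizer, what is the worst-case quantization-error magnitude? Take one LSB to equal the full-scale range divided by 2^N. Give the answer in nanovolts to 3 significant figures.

Full-scale range = 0.95 V − (-0.95 V) = 1.9 V.
Solving 6.02 N ≥ 138.3 − 1.76: N ≥ 22.681. Round up → N = 23.
LSB = 1.9 V / 2^23 = 226.50 nV.
Max error for round-to-nearest is LSB/2 = 113 nV.

113 nV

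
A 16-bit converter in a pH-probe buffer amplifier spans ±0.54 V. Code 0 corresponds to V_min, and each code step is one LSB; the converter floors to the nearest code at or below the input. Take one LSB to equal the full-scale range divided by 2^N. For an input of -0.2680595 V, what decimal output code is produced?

Span: 0.54 V − (-0.54 V) = 1.08 V. LSB = 1.08 V / 2^16 ≈ 16.48 µV.
code = ⌊(V_in − V_min)/LSB⌋ = ⌊(V_in − V_min) × 2^16 / range⌋
     = ⌊(-0.2680595 − (-0.54)) × 65536 / 1.08⌋ = ⌊0.2719405 × 65536/1.08⌋
     = ⌊16501.752⌋ = 16501.

16501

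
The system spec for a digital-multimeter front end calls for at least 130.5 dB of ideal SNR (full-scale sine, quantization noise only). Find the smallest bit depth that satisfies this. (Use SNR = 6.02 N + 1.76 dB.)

22 bits

Required N = ⌈(130.5 − 1.76)/6.02⌉ = ⌈21.385⌉ = 22.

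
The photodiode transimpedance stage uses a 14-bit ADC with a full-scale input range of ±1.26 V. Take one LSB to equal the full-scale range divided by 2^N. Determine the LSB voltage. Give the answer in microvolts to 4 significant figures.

The full-scale span is 1.26 − (-1.26) = 2.52 V.
There are 2^14 = 16384 steps.
One LSB is 2.52 V / 16384 = 153.8 µV.

153.8 µV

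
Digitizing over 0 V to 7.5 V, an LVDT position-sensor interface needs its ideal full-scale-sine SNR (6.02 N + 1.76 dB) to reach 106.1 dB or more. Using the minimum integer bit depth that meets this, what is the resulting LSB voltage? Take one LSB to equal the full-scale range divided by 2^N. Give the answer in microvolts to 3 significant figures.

28.6 µV

Range is 7.5 V.
Solving 6.02 N ≥ 106.1 − 1.76: N ≥ 17.332. Round up → N = 18.
LSB = 7.5 V / 2^18 = 28.6 µV.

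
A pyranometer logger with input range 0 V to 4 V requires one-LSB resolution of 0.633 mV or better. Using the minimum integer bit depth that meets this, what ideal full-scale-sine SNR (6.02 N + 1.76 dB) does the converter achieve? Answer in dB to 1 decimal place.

80.0 dB

Full-scale range = 4 V.
Levels needed ≥ 4/0.633 mV = 6319. 2^13 = 8192 suffices, so N_min = 13.
6.02(13) + 1.76 = 80.02 dB.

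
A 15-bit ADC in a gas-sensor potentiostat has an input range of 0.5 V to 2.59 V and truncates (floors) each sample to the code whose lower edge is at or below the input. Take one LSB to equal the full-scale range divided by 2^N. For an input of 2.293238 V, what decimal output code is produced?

Range = 2.59 − (0.5) = 2.09 V. LSB = 2.09 V / 2^15 ≈ 63.78 µV.
code = ⌊(V_in − V_min)/LSB⌋ = ⌊(V_in − V_min) × 2^15 / range⌋
     = ⌊(2.293238 − (0.5)) × 32768 / 2.09⌋ = ⌊1.793238 × 32768/2.09⌋
     = ⌊28115.226⌋ = 28115.

28115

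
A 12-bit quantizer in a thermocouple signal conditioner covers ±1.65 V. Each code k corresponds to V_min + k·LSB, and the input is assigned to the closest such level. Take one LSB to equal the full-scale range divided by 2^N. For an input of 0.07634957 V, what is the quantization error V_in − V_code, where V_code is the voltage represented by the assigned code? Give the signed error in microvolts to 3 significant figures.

−189 µV

Full-scale range = 1.65 V − (-1.65 V) = 3.3 V. LSB = 3.3 V / 2^12 ≈ 0.8057 mV.
(V_in − V_min)/LSB = (0.07634957 − (-1.65)) × 4096/3.3 = 2142.7660 → nearest code k = 2143.
V_code = -1.65 + (2143/4096) × 3.3 = 0.07653808594 V.
V_in − V_code = 0.07634957 − (0.07653808594) = −189 µV.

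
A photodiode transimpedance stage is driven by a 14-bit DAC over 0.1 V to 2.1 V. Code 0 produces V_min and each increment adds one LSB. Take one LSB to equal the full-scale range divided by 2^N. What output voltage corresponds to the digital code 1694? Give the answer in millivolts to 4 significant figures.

Span: 2.1 V − (0.1 V) = 2 V. LSB = 2 V / 2^14.
Output = V_min + (1694/16384) × range = 0.1 + 0.103394 × 2 V
      = 0.1 + 0.206787 = 0.306787 V.

306.8 mV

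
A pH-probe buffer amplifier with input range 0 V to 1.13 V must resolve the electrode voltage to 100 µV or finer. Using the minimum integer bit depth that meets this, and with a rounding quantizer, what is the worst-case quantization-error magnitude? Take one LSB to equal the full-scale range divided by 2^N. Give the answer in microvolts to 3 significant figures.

Full-scale range = 1.13 V.
1.13 V / 100 µV = 11300. Since 2^13 = 8192 and 2^14 = 16384, N = 14.
Step size = 1.13/16384 V = 68.970 µV.
Half an LSB is 34.5 µV.

34.5 µV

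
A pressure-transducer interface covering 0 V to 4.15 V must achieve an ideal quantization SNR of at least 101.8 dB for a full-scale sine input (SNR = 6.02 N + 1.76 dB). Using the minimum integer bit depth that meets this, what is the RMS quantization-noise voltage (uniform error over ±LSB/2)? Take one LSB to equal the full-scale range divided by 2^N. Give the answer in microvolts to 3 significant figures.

9.14 µV

V_FS = 4.15 V.
Solving 6.02 N ≥ 101.8 − 1.76: N ≥ 16.618. Round up → N = 17.
LSB = 4.15 V ÷ 2^17 = 4.15/131072 V = 31.662 µV.
σ_q = LSB/√12 = 31.662 µV/3.4641 = 9.14 µV.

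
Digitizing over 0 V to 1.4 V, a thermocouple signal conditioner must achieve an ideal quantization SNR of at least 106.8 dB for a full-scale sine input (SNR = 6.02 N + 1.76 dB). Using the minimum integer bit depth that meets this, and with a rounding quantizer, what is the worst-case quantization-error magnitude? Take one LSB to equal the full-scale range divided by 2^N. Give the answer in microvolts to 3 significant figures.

Full-scale range = 1.4 V.
6.02 N + 1.76 ≥ 106.8 gives N ≥ 17.449, so the minimum integer is 18.
LSB = 1.4 V ÷ 2^18 = 1.4/262144 V = 5.3406 µV.
Max error for round-to-nearest is LSB/2 = 2.67 µV.

2.67 µV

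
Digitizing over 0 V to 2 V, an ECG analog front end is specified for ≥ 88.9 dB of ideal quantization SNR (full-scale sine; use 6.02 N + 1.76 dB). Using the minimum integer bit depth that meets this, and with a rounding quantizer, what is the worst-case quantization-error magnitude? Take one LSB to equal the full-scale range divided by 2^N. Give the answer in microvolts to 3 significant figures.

Span = 2 V.
Solving 6.02 N ≥ 88.9 − 1.76: N ≥ 14.475. Round up → N = 15.
One LSB is 2 V / 32768 = 61.035 µV.
Max error for round-to-nearest is LSB/2 = 30.5 µV.

30.5 µV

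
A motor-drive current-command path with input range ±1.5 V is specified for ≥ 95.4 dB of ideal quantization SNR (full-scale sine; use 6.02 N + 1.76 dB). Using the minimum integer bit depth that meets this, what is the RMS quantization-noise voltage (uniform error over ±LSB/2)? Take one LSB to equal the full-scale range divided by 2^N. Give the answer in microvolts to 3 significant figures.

13.2 µV

Full-scale range = 1.5 V − (-1.5 V) = 3 V.
Solving 6.02 N ≥ 95.4 − 1.76: N ≥ 15.555. Round up → N = 16.
LSB = 3 V / 2^16 = 45.776 µV.
V_rms = LSB/√12 = 13.2 µV.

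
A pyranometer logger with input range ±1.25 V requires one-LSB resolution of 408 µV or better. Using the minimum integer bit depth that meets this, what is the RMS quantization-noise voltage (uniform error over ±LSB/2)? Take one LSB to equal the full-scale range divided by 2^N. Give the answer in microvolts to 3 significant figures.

88.1 µV

The full-scale span is 1.25 − (-1.25) = 2.5 V.
2.5 V / 408 µV = 6127. Since 2^12 = 4096 and 2^13 = 8192, N = 13.
One LSB is 2.5 V / 8192 = 305.18 µV.
RMS noise = LSB/√12 = 88.1 µV.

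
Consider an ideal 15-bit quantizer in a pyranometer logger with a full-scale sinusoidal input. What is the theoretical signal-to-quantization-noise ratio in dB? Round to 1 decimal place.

92.1 dB

For an ideal N-bit converter with full-scale sine input, SNR = 6.02 N + 1.76 dB. SNR = 6.02 × 15 + 1.76 = 90.30 + 1.76 = 92.06 dB.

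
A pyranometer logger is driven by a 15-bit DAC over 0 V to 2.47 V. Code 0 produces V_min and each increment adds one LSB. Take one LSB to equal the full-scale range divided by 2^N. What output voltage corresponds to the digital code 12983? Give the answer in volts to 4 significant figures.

0.9786 V

V_FS = 2.47 V. LSB = 2.47 V / 2^15.
V_out = 0 + 12983 × (2.47/32768) V
      = 0 + 0.978638 = 0.978638 V.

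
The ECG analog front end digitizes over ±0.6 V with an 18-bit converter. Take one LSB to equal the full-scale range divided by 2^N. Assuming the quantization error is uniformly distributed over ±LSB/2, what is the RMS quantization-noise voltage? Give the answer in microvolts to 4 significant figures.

1.321 µV

The full-scale span is 0.6 − (-0.6) = 1.2 V.
Step size = 1.2/262144 V = 4.57764 µV.
σ_q = LSB/√12 = 4.57764 µV/3.4641 = 1.321 µV.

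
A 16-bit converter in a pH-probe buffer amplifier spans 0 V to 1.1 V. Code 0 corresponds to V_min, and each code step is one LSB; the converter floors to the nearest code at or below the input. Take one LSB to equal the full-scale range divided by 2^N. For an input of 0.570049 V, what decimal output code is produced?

Span = 1.1 V. LSB = 1.1 V / 2^16 ≈ 16.78 µV.
code = ⌊(V_in − V_min)/LSB⌋ = ⌊(V_in − V_min) × 2^16 / range⌋
     = ⌊(0.570049 − (0)) × 65536 / 1.1⌋ = ⌊0.570049 × 65536/1.1⌋
     = ⌊33962.483⌋ = 33962.

33962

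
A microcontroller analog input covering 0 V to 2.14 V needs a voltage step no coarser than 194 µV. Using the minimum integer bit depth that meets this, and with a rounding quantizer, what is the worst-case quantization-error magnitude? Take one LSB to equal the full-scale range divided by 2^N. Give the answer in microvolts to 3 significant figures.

Full-scale range = 2.14 V.
Required number of levels: 2.14/194 µV = 11031; smallest N with 2^N ≥ that is 14.
LSB = 2.14 V / 2^14 = 130.62 µV.
|e|_max = LSB/2 = 65.3 µV.

65.3 µV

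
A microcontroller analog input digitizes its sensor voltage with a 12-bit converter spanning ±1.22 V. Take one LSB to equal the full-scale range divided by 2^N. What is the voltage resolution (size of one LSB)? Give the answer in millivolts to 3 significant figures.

0.596 mV

Full-scale range = 1.22 V − (-1.22 V) = 2.44 V.
Number of codes = 2^12 = 4096.
One LSB is 2.44 V / 4096 = 0.596 mV.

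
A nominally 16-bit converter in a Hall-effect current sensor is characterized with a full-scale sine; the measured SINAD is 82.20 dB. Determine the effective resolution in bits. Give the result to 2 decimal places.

Inverting SNR = 6.02 N + 1.76: N_eff = (82.20 − 1.76)/6.02 = 13.3621.

13.36 bits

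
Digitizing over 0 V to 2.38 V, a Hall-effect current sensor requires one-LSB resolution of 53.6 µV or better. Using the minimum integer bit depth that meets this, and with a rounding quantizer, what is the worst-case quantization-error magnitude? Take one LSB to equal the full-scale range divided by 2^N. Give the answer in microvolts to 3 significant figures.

Full-scale range = 2.38 V.
Need 2^N ≥ 2.38 V / 53.6 µV = 44400 → N_min = 16.
One LSB is 2.38 V / 65536 = 36.316 µV.
Max error for round-to-nearest is LSB/2 = 18.2 µV.

18.2 µV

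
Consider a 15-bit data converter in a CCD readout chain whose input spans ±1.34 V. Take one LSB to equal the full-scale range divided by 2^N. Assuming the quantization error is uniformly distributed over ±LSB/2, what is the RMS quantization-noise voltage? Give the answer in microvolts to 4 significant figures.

23.61 µV

Range = 1.34 − (-1.34) = 2.68 V.
LSB = 2.68 V / 2^15 = 81.7871 µV.
V_rms = LSB/√12 = 81.7871 µV / √12 = 23.61 µV.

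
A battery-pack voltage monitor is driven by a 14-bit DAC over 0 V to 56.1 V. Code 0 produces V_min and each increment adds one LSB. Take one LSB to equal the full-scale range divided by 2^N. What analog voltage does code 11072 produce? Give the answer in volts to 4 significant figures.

Full-scale range = 56.1 V. LSB = 56.1 V / 2^14.
V_out = 0 + 11072 × (56.1/16384) V
      = 0 + 37.9113 = 37.9113 V.

37.91 V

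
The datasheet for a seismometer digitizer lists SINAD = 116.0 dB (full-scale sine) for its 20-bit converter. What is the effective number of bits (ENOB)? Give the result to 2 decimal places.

18.98 bits

Inverting SNR = 6.02 N + 1.76: N_eff = (116.0 − 1.76)/6.02 = 18.9767.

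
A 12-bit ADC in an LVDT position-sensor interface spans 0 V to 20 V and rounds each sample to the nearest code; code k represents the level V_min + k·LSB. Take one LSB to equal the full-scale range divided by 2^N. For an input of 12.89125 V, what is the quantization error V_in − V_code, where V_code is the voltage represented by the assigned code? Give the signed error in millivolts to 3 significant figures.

Range is 20 V. LSB = 20 V / 2^12 ≈ 4.883 mV.
(V_in − V_min)/LSB = (12.89125 − (0)) × 4096/20 = 2640.1280 → nearest code k = 2640.
V_code = 0 + (2640/4096) × 20 = 12.89062500 V.
Error = V_in − V_code = 12.89125 − (12.89062500) = +0.625 mV.

+0.625 mV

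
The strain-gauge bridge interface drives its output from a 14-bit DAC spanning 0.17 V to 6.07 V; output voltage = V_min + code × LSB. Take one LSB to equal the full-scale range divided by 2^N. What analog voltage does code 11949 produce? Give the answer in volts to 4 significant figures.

4.473 V

Full-scale range = 6.07 V − (0.17 V) = 5.9 V. LSB = 5.9 V / 2^14.
V_out = V_min + code × LSB = 0.17 V + 11949 × 5.9 V / 16384
      = 0.17 V + 4.30292 V = 4.47292 V.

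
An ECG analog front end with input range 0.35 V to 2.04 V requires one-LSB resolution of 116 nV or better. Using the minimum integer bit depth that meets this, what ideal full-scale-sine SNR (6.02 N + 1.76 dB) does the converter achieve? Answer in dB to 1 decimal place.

Range = 2.04 − (0.35) = 1.69 V.
Levels needed ≥ 1.69/116 nV = 1.457e7. 2^24 = 16777216 suffices, so N_min = 24.
6.02(24) + 1.76 = 146.24 dB.

146.2 dB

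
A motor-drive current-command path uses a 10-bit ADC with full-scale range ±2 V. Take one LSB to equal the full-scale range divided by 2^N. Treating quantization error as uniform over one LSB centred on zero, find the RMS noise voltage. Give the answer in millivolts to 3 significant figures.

Full-scale range = 2 V − (-2 V) = 4 V.
Step size = 4/1024 V = 3.9063 mV.
For a uniform distribution on [−LSB/2, +LSB/2], V_rms = LSB/√12 = 3.9063 mV/3.4641 = 1.13 mV.

1.13 mV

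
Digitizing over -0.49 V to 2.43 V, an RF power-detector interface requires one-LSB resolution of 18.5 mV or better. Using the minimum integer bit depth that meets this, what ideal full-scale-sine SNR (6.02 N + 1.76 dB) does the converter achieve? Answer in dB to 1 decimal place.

49.9 dB

The full-scale span is 2.43 − (-0.49) = 2.92 V.
Need 2^N ≥ 2.92 V / 18.5 mV = 157.8 → N_min = 8.
Ideal SNR at N = 8: 6.02·8 + 1.76 = 49.9 dB.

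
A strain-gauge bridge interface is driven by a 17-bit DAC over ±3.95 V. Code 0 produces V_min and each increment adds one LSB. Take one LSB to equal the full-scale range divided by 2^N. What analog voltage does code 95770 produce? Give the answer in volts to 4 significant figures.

1.822 V

Range = 3.95 − (-3.95) = 7.9 V. LSB = 7.9 V / 2^17.
Output = V_min + (95770/131072) × range = -3.95 + 0.730667 × 7.9 V
      = -3.95 + 5.77227 = 1.82227 V.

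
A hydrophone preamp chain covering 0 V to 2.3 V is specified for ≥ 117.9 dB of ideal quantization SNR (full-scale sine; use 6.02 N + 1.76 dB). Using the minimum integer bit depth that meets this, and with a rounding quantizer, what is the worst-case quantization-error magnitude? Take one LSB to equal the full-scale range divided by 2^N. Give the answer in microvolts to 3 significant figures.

1.10 µV

Full-scale range = 2.3 V.
6.02 N + 1.76 ≥ 117.9 gives N ≥ 19.292, so the minimum integer is 20.
One LSB is 2.3 V / 1048576 = 2.1935 µV.
Max error for round-to-nearest is LSB/2 = 1.10 µV.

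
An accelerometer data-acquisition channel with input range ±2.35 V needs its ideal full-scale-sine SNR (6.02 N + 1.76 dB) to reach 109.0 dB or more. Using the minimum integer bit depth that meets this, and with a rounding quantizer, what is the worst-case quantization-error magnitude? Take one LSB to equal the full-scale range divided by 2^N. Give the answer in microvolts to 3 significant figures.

Span: 2.35 V − (-2.35 V) = 4.7 V.
Solving 6.02 N ≥ 109.0 − 1.76: N ≥ 17.814. Round up → N = 18.
One LSB is 4.7 V / 262144 = 17.929 µV.
Max error for round-to-nearest is LSB/2 = 8.96 µV.

8.96 µV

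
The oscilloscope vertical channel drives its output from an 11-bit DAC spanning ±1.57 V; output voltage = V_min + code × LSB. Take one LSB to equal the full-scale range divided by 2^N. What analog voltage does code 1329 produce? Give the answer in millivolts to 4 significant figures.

467.6 mV

Span: 1.57 V − (-1.57 V) = 3.14 V. LSB = 3.14 V / 2^11.
Output = V_min + (1329/2048) × range = -1.57 + 0.648926 × 3.14 V
      = -1.57 + 2.03763 = 0.467627 V.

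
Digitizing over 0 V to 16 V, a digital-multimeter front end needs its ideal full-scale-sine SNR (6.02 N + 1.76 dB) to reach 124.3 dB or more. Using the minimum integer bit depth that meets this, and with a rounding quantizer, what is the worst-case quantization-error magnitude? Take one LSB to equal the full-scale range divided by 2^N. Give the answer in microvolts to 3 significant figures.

Span = 16 V.
6.02 N + 1.76 ≥ 124.3 gives N ≥ 20.355, so the minimum integer is 21.
LSB = 16 V ÷ 2^21 = 16/2097152 V = 7.6294 µV.
Half an LSB is 3.81 µV.

3.81 µV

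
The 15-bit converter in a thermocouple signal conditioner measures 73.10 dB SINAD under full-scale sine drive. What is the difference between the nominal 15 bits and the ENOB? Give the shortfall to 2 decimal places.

3.15 bits

Effective bits = (73.10 − 1.76)/6.02 = 11.8505.
Shortfall = 15 − 11.8505 = 3.1495 bits.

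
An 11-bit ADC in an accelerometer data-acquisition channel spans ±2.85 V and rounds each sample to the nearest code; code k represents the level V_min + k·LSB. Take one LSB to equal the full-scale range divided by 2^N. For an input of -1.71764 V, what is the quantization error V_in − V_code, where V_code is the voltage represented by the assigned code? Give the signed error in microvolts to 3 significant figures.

Full-scale range = 2.85 V − (-2.85 V) = 5.7 V. LSB = 5.7 V / 2^11 ≈ 2.783 mV.
Position in LSBs: (-1.71764 − (-2.85)) × 2048/5.7 = 406.8550; rounding gives k = 407.
V_code = -2.85 + (407/2048) × 5.7 = -1.717236328 V.
e = -1.71764 − (-1.717236328) = −404 µV.

−404 µV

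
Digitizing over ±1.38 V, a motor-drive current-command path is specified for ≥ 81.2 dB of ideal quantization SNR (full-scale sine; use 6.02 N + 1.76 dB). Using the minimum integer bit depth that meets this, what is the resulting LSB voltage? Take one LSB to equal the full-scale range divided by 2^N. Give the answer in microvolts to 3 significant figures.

Full-scale range = 1.38 V − (-1.38 V) = 2.76 V.
Required N = ⌈(81.2 − 1.76)/6.02⌉ = ⌈13.196⌉ = 14.
LSB = 2.76 V / 2^14 = 168 µV.

168 µV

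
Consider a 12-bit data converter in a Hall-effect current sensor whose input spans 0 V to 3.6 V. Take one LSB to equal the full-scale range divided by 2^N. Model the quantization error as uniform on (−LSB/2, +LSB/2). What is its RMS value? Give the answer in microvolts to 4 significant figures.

Full-scale range = 3.6 V.
LSB = 3.6 V / 2^12 = 0.878906 mV.
For a uniform distribution on [−LSB/2, +LSB/2], V_rms = LSB/√12 = 0.878906 mV/3.4641 = 253.7 µV.

253.7 µV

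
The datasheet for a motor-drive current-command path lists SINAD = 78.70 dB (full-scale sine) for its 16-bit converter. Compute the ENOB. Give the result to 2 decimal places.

ENOB = (SINAD − 1.76) / 6.02 = (78.70 − 1.76) / 6.02 = 76.94 / 6.02 = 12.7807.

12.78 bits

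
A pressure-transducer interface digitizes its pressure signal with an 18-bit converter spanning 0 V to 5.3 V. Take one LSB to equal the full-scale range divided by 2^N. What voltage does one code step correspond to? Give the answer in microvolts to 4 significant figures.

20.22 µV

V_FS = 5.3 V.
Number of codes = 2^18 = 262144.
LSB = 5.3 V / 2^18 = 20.22 µV.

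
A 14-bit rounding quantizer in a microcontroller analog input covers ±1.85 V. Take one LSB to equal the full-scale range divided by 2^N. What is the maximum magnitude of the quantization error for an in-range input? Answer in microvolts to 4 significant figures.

Range = 1.85 − (-1.85) = 3.7 V.
LSB = 3.7 V / 2^14 = 225.830 µV.
A rounding quantizer has |error| ≤ LSB/2 = 112.9 µV.

112.9 µV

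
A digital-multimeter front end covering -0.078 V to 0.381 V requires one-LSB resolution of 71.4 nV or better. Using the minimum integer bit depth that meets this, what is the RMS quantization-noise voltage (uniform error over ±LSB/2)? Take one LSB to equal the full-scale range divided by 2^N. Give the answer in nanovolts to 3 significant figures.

15.8 nV

Full-scale range = 0.381 V − (-0.078 V) = 0.459 V.
Required number of levels: 0.459/71.4 nV = 6.4286e6; smallest N with 2^N ≥ that is 23.
Step size = 0.459/8388608 V = 54.717 nV.
V_rms = LSB/√12 = 15.8 nV.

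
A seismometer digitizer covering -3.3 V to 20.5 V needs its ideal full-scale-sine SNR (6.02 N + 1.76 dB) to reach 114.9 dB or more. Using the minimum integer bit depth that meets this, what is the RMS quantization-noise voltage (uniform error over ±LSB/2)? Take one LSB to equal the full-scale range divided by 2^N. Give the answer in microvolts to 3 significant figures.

13.1 µV

Range = 20.5 − (-3.3) = 23.8 V.
Required N = ⌈(114.9 − 1.76)/6.02⌉ = ⌈18.794⌉ = 19.
LSB = 23.8 V ÷ 2^19 = 23.8/524288 V = 45.395 µV.
RMS noise = LSB/√12 = 13.1 µV.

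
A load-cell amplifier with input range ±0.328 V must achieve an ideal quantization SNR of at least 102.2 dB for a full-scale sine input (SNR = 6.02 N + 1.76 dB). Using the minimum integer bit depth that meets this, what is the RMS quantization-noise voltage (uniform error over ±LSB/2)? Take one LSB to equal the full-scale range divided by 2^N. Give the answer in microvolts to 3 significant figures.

1.44 µV

The full-scale span is 0.328 − (-0.328) = 0.656 V.
Required N = ⌈(102.2 − 1.76)/6.02⌉ = ⌈16.684⌉ = 17.
LSB = 0.656 V / 2^17 = 5.0049 µV.
V_rms = LSB/√12 = 1.44 µV.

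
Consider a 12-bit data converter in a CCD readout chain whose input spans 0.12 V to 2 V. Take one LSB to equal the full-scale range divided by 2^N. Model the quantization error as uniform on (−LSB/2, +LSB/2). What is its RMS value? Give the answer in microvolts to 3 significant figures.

Span: 2 V − (0.12 V) = 1.88 V.
LSB = 1.88 V / 2^12 = 458.98 µV.
RMS of a uniform error over width LSB is LSB/√12 = 132 µV.

132 µV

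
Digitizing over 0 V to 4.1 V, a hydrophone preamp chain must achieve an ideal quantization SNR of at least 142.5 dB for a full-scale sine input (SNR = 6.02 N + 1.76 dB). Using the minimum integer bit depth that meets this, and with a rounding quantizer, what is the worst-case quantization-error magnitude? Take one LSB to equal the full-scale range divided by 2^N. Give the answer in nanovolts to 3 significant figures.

122 nV

Full-scale range = 4.1 V.
6.02 N + 1.76 ≥ 142.5 gives N ≥ 23.379, so the minimum integer is 24.
Step size = 4.1/16777216 V = 244.38 nV.
Max error for round-to-nearest is LSB/2 = 122 nV.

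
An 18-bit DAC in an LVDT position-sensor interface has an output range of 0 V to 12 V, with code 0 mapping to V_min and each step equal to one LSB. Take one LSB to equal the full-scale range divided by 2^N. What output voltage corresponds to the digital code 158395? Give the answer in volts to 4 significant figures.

Full-scale range = 12 V. LSB = 12 V / 2^18.
V_out = 0 + 158395 × (12/262144) V
      = 0 + 7.25075 = 7.25075 V.

7.251 V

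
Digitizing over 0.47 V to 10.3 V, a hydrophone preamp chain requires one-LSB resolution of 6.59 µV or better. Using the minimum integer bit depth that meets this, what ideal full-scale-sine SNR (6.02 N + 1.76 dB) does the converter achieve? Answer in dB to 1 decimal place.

128.2 dB

Full-scale range = 10.3 V − (0.47 V) = 9.83 V.
Levels needed ≥ 9.83/6.59 µV = 1.492e6. 2^21 = 2097152 suffices, so N_min = 21.
SNR = 6.02 × 21 + 1.76 = 128.18 dB.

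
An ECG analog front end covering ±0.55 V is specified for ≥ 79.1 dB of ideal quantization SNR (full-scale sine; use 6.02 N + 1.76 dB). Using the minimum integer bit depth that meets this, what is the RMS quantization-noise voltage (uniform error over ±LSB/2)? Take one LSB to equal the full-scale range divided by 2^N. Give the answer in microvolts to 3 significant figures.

38.8 µV

Span: 0.55 V − (-0.55 V) = 1.1 V.
Solving 6.02 N ≥ 79.1 − 1.76: N ≥ 12.847. Round up → N = 13.
LSB = 1.1 V / 2^13 = 134.28 µV.
σ_q = LSB/√12 = 134.28 µV/3.4641 = 38.8 µV.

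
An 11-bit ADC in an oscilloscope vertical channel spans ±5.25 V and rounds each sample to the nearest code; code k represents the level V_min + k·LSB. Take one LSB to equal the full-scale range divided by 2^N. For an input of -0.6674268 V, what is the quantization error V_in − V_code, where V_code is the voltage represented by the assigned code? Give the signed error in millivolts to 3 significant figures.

Range = 5.25 − (-5.25) = 10.5 V. LSB = 10.5 V / 2^11 ≈ 5.127 mV.
(-0.6674268 − (-5.25)) / LSB = 4.5825732 × 2048/10.5 = 893.8200. Nearest integer: k = 894.
V_code = V_min + k × range/2^11 = -5.25 + 894 × 10.5/2048 = -0.6665039063 V.
e = -0.6674268 − (-0.6665039063) = −0.923 mV.

−0.923 mV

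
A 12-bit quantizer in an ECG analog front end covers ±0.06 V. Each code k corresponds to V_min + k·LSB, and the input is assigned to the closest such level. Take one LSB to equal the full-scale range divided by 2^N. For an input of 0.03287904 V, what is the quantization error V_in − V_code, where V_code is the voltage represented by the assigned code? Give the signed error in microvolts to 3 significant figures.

+7.95 µV

The full-scale span is 0.06 − (-0.06) = 0.12 V. LSB = 0.12 V / 2^12 ≈ 29.30 µV.
(V_in − V_min)/LSB = (0.03287904 − (-0.06)) × 4096/0.12 = 3170.2712 → nearest code k = 3170.
Reconstructed level: -0.06 + 3170 × 0.12/4096 V = 0.03287109375 V.
V_in − V_code = 0.03287904 − (0.03287109375) = +7.95 µV.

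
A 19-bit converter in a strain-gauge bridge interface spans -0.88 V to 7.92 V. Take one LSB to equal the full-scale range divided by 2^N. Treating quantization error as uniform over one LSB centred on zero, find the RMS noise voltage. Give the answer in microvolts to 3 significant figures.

Span: 7.92 V − (-0.88 V) = 8.8 V.
One LSB is 8.8 V / 524288 = 16.785 µV.
V_rms = LSB/√12 = 16.785 µV / √12 = 4.85 µV.

4.85 µV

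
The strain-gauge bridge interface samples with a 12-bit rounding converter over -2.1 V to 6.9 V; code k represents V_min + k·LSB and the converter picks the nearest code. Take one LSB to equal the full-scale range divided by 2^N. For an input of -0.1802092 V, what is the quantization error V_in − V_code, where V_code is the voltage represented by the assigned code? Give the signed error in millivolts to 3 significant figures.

−0.619 mV

Full-scale range = 6.9 V − (-2.1 V) = 9 V. LSB = 9 V / 2^12 ≈ 2.197 mV.
(-0.1802092 − (-2.1)) / LSB = 1.9197908 × 4096/9 = 873.7181. Nearest integer: k = 874.
Reconstructed level: -2.1 + 874 × 9/4096 V = -0.1795898438 V.
V_in − V_code = -0.1802092 − (-0.1795898438) = −0.619 mV.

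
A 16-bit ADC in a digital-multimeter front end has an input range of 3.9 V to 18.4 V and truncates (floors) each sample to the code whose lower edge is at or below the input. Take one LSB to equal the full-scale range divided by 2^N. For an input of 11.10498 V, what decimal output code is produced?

Span: 18.4 V − (3.9 V) = 14.5 V. LSB = 14.5 V / 2^16 ≈ 221.3 µV.
code = ⌊(V_in − V_min)/LSB⌋ = ⌊(V_in − V_min) × 2^16 / range⌋
     = ⌊(11.10498 − (3.9)) × 65536 / 14.5⌋ = ⌊7.20498 × 65536/14.5⌋
     = ⌊32564.522⌋ = 32564.

32564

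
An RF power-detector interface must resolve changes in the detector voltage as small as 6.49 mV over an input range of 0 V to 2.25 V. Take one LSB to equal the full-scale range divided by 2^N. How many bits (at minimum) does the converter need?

V_FS = 2.25 V.
Required number of levels: 2.25/6.49 mV = 346.69; smallest N with 2^N ≥ that is 9.

9 bits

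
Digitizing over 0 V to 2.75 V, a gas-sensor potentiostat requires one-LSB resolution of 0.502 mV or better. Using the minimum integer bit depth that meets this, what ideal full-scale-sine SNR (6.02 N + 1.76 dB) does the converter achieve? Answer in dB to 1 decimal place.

Span = 2.75 V.
Need 2^N ≥ 2.75 V / 0.502 mV = 5478 → N_min = 13.
6.02(13) + 1.76 = 80.02 dB.

80.0 dB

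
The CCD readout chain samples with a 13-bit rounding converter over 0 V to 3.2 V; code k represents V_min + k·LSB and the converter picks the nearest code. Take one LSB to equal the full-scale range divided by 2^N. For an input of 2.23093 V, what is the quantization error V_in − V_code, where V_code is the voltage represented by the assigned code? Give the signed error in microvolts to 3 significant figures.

+70.6 µV

Range is 3.2 V. LSB = 3.2 V / 2^13 ≈ 390.6 µV.
(2.23093 − (0)) / LSB = 2.23093 × 8192/3.2 = 5711.1808. Nearest integer: k = 5711.
Reconstructed level: 0 + 5711 × 3.2/8192 V = 2.230859375 V.
Error = V_in − V_code = 2.23093 − (2.230859375) = +70.6 µV.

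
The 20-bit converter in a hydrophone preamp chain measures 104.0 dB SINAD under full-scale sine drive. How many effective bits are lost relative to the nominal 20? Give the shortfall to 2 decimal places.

3.02 bits

ENOB = (SINAD − 1.76)/6.02 = (104.0 − 1.76)/6.02 = 16.9834 bits.
Shortfall = 20 − 16.9834 = 3.0166 bits.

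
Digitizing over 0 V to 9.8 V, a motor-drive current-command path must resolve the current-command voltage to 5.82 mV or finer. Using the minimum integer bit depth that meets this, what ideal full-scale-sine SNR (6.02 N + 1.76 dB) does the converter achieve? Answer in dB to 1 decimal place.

Range is 9.8 V.
Required number of levels: 9.8/5.82 mV = 1683.8; smallest N with 2^N ≥ that is 11.
SNR = 6.02 × 11 + 1.76 = 67.98 dB.

68.0 dB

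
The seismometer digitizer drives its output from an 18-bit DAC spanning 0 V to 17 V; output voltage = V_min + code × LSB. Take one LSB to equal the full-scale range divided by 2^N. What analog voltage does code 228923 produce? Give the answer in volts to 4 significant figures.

Span = 17 V. LSB = 17 V / 2^18.
Output = V_min + (228923/262144) × range = 0 + 0.873272 × 17 V
      = 0 V + 14.8456 V = 14.8456 V.

14.85 V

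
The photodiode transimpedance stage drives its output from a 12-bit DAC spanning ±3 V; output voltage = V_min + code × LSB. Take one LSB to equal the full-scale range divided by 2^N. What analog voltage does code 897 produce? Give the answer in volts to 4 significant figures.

The full-scale span is 3 − (-3) = 6 V. LSB = 6 V / 2^12.
V_out = V_min + code × LSB = -3 V + 897 × 6 V / 4096
      = -3 V + 1.31396 V = -1.68604 V.

-1.686 V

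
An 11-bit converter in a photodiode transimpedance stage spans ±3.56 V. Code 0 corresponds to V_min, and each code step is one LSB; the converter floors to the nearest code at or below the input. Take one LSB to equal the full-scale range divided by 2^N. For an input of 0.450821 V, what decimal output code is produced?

Span: 3.56 V − (-3.56 V) = 7.12 V. LSB = 7.12 V / 2^11 ≈ 3.477 mV.
code = ⌊(V_in − V_min)/LSB⌋ = ⌊(V_in − V_min) × 2^11 / range⌋
     = ⌊(0.450821 − (-3.56)) × 2048 / 7.12⌋ = ⌊4.010821 × 2048/7.12⌋
     = ⌊1153.674⌋ = 1153.

1153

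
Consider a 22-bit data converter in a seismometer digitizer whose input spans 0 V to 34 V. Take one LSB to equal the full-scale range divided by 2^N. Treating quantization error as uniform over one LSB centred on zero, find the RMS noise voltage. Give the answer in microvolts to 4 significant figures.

Span = 34 V.
LSB = 34 V / 2^22 = 8.10623 µV.
σ_q = LSB/√12 = 8.10623 µV/3.4641 = 2.340 µV.

2.340 µV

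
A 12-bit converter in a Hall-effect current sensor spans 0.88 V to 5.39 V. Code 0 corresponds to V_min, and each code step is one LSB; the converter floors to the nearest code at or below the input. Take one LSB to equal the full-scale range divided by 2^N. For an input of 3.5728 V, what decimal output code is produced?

2445

Full-scale range = 5.39 V − (0.88 V) = 4.51 V. LSB = 4.51 V / 2^12 ≈ 1.101 mV.
(V_in − V_min) × 2^12/range = (3.5728 − (0.88)) × 4096/4.51 = 2445.612.
Floor → code = 2445.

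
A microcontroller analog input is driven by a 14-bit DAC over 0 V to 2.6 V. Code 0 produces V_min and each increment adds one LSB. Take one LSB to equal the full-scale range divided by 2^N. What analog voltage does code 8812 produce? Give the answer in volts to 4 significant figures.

Full-scale range = 2.6 V. LSB = 2.6 V / 2^14.
V_out = 0 + 8812 × (2.6/16384) V
      = 0 + 1.39839 = 1.39839 V.

1.398 V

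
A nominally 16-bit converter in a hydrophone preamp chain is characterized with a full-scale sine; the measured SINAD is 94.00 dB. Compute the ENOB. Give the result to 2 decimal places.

15.32 bits

ENOB = (SINAD − 1.76) / 6.02 = (94.00 − 1.76) / 6.02 = 92.24 / 6.02 = 15.3223.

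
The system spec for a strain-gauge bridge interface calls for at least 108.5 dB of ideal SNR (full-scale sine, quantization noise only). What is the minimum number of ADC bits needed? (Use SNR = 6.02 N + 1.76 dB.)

6.02 N + 1.76 ≥ 108.5 gives N ≥ 17.731, so the minimum integer is 18.

18 bits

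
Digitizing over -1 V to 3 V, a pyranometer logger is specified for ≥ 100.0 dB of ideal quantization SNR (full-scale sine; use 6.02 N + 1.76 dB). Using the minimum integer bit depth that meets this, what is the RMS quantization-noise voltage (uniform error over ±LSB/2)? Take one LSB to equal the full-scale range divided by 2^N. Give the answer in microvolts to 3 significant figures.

Full-scale range = 3 V − (-1 V) = 4 V.
6.02 N + 1.76 ≥ 100.0 gives N ≥ 16.319, so the minimum integer is 17.
One LSB is 4 V / 131072 = 30.518 µV.
σ_q = LSB/√12 = 30.518 µV/3.4641 = 8.81 µV.

8.81 µV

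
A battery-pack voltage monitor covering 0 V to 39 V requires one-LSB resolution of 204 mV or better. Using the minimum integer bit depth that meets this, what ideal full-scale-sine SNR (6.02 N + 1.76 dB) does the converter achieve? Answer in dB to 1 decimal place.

49.9 dB

Full-scale range = 39 V.
39 V / 204 mV = 191.2. Since 2^7 = 128 and 2^8 = 256, N = 8.
SNR = 6.02 × 8 + 1.76 = 49.92 dB.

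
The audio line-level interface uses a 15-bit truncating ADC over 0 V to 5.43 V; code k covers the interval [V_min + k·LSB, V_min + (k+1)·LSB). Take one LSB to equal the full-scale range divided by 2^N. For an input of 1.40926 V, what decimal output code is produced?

Full-scale range = 5.43 V. LSB = 5.43 V / 2^15 ≈ 165.7 µV.
V_in − V_min = 1.40926 − (0) = 1.40926 V.
Divide by LSB: 1.40926 × 32768/5.43 = 8504.3521.
Truncating gives code 8504.

8504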